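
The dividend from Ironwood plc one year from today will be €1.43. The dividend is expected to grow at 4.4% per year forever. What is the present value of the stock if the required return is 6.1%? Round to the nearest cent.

Growing perpetuity: P = D₁ / (r − g) = €1.4300 / (0.061 − 0.044) = €84.12

€84.12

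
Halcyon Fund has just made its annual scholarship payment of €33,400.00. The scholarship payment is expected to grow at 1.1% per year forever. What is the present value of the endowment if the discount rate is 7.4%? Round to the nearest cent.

€535990.48

D₁ = D₀ × (1 + g) = €33,400.00 × 1.011 = €33,767.4000
Growing perpetuity: P = D₁ / (r − g) = €33,767.4000 / (0.074 − 0.011) = €535,990.48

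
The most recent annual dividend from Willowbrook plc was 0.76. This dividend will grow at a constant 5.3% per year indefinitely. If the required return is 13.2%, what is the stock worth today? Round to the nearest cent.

10.13

D₁ = D₀ × (1 + g) = 0.76 × 1.053 = 0.8003
Growing perpetuity: P = D₁ / (r − g) = 0.8003 / (0.132 − 0.053) = 10.13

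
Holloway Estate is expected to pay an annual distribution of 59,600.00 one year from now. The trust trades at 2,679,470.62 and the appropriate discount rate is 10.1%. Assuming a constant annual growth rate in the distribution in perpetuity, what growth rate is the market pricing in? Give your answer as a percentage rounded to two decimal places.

7.88%

P = D₁/(r−g) ⇒ g = r − D₁/P = 0.101 − 59,600.00/2,679,470.62 = 0.078757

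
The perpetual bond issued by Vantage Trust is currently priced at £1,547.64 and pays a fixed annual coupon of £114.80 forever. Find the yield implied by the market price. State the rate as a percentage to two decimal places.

7.42%

P = C/r ⇒ r = C/P = £114.80/£1,547.64 = 0.074177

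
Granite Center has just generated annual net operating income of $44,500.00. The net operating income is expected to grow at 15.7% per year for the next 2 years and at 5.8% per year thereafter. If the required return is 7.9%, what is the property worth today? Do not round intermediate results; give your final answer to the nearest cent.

$2676689.04

D_1 = 51486.50000
D_2 = 59569.88050
Terminal value at year 2: TV = D_2×(1+g_2)/(r−g_2) = 63024.93357/0.021 = 3001187.31281
P_0 = D_1/(1+r)^1 + D_2/(1+r)^2 + TV/(1+r)^2
    = 47716.86747 + 51166.27958 + 2577805.89484 = 2676689.04188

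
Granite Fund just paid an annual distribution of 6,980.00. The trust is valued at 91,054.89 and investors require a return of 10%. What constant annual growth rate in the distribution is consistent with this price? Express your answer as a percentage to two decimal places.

P = D₀(1+g)/(r−g) ⇒ P(r−g) = D₀(1+g) ⇒ g(P+D₀) = P·r − D₀
g = (P·r − D₀)/(P + D₀) = (91,054.89×0.1 − 6,980.00) / (91,054.89 + 6,980.00) = 0.021681

2.17%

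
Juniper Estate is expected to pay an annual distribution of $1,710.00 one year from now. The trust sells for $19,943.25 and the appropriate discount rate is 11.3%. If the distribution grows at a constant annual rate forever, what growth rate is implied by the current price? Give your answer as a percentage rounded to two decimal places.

P = D₁/(r−g) ⇒ g = r − D₁/P = 0.113 − $1,710.00/$19,943.25 = 0.027257

2.73%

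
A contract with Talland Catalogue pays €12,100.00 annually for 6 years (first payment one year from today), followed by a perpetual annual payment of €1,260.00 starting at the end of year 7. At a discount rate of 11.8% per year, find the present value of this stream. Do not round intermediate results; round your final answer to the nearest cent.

PV of 6-year annuity: €12,100.00 × [1 − (1+0.118)^−6] / 0.118 = 50031.10049
Perpetuity value at year 6: €1,260.00 / 0.118 = 10677.96610
PV of perpetuity: 10677.96610 / (1+0.118)^6 = 5468.11597
Total PV = 50031.10049 + 5468.11597 = 55499.21646

€55499.22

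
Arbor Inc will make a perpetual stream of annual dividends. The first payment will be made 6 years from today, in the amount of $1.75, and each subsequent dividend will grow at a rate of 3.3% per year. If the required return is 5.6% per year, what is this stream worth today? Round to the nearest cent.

$57.94

Value at end of year 5: C₁ / (r − g) = $1.75 / (0.056 − 0.033) = $76.0870
Discount to today: PV = $76.0870 / (1 + 0.056)^5 = $76.0870 / 1.313166 = $57.94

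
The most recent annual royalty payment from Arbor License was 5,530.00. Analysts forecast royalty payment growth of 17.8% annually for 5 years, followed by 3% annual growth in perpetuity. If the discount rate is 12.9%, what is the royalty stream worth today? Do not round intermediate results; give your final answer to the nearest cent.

102616.84

D_1 = 6514.34000
D_2 = 7673.89252
D_3 = 9039.84539
D_4 = 10648.93787
D_5 = 12544.44881
Terminal value at year 5: TV = D_5×(1+g_2)/(r−g_2) = 12920.78227/0.099 = 130512.95225
P_0 = D_1/(1+r)^1 + D_2/(1+r)^2 + D_3/(1+r)^3 + D_4/(1+r)^4 + D_5/(1+r)^5 + TV/(1+r)^5
    = 5770.00886 + 6020.43440 + 6281.72872 + 6554.36353 + 6838.83104 + 71151.47441 = 102616.84095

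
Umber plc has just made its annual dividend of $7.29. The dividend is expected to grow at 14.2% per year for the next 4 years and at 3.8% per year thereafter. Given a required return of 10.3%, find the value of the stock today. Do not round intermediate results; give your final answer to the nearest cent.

$165.61

D_1 = 8.32518
D_2 = 9.50736
D_3 = 10.85740
D_4 = 12.39915
Terminal value at year 4: TV = D_4×(1+g_2)/(r−g_2) = 12.87032/0.065 = 198.00490
P_0 = D_1/(1+r)^1 + D_2/(1+r)^2 + D_3/(1+r)^3 + D_4/(1+r)^4 + TV/(1+r)^4
    = 7.54776 + 7.81464 + 8.09095 + 8.37703 + 133.77467 = 165.60504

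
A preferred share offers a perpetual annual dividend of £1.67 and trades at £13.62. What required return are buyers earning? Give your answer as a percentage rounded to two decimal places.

P = C/r ⇒ r = C/P = £1.67/£13.62 = 0.122614

12.26%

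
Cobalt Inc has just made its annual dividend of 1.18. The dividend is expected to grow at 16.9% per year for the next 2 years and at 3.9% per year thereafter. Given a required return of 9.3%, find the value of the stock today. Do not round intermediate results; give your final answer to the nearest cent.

D_1 = 1.37942
D_2 = 1.61254
Terminal value at year 2: TV = D_2×(1+g_2)/(r−g_2) = 1.67543/0.054 = 31.02650
P_0 = D_1/(1+r)^1 + D_2/(1+r)^2 + TV/(1+r)^2
    = 1.26205 + 1.34980 + 25.97123 = 28.58308

28.58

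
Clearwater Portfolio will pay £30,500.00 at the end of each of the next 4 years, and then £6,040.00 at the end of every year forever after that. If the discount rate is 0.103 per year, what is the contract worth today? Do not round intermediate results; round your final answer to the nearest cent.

£135674.83

PV of 4-year annuity: £30,500.00 × [1 − (1+0.103)^−4] / 0.103 = 96056.36647
Perpetuity value at year 4: £6,040.00 / 0.103 = 58640.77670
PV of perpetuity: 58640.77670 / (1+0.103)^4 = 39618.46675
Total PV = 96056.36647 + 39618.46675 = 135674.83322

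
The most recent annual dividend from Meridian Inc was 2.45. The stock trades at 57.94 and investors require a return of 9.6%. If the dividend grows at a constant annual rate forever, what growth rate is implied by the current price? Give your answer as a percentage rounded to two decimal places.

5.15%

P = D₀(1+g)/(r−g) ⇒ P(r−g) = D₀(1+g) ⇒ g(P+D₀) = P·r − D₀
g = (P·r − D₀)/(P + D₀) = (57.94×0.096 − 2.45) / (57.94 + 2.45) = 0.051536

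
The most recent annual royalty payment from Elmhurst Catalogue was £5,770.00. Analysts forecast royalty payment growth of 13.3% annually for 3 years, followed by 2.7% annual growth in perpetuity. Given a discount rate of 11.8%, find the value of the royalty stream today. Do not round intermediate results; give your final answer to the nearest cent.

£85553.61

D_1 = 6537.41000
D_2 = 7406.88553
D_3 = 8392.00131
Terminal value at year 3: TV = D_3×(1+g_2)/(r−g_2) = 8618.58534/0.091 = 94709.72902
P_0 = D_1/(1+r)^1 + D_2/(1+r)^2 + D_3/(1+r)^3 + TV/(1+r)^3
    = 5847.41503 + 5925.86872 + 6005.37501 + 67774.94649 = 85553.60524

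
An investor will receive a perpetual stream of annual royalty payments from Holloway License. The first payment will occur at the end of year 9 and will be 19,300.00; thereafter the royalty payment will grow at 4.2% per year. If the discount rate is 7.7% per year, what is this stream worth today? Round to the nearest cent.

Value at end of year 8: C₁ / (r − g) = 19,300.00 / (0.077 − 0.042) = 551,428.5714
Discount to today: PV = 551,428.5714 / (1 + 0.077)^8 = 551,428.5714 / 1.810196 = 304,623.66

304623.66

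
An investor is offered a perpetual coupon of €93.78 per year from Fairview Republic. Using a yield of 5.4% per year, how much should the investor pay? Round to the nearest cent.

Level perpetuity: PV = C / r = €93.78 / 0.054 = €1,736.67

€1736.67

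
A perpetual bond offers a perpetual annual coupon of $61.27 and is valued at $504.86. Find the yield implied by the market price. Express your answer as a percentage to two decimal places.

12.14%

P = C/r ⇒ r = C/P = $61.27/$504.86 = 0.121360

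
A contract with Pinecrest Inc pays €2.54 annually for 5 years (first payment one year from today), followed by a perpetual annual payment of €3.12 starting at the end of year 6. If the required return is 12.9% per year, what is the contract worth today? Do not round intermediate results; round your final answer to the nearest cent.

€22.14

PV of 5-year annuity: €2.54 × [1 − (1+0.129)^−5] / 0.129 = 8.95561
Perpetuity value at year 5: €3.12 / 0.129 = 24.18605
PV of perpetuity: 24.18605 / (1+0.129)^5 = 13.18546
Total PV = 8.95561 + 13.18546 = 22.14107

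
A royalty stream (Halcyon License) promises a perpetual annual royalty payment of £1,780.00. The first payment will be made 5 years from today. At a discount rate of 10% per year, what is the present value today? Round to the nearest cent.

£12157.64

Value at end of year 4: C / r = £1,780.00 / 0.1 = £17,800.0000
Discount to today: PV = £17,800.0000 / (1 + 0.1)^4 = £17,800.0000 / 1.464100 = £12,157.64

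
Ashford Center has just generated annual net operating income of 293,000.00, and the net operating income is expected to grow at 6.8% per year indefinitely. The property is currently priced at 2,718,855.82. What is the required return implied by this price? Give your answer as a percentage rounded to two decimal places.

D₁ = 293,000.00 × 1.068 = 312,924.0000
P = D₁/(r − g) ⇒ r = D₁/P + g = 312,924.0000/2,718,855.82 + 0.068 = 0.115094 + 0.068 = 0.183094

18.31%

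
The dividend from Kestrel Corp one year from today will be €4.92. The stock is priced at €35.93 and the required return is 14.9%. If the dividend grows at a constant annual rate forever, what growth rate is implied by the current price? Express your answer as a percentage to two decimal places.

P = D₁/(r−g) ⇒ g = r − D₁/P = 0.149 − €4.92/€35.93 = 0.012067

1.21%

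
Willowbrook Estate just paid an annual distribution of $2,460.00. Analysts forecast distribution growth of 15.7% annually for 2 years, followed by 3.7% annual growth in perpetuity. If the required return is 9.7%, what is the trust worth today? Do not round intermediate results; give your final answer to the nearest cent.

D_1 = 2846.22000
D_2 = 3293.07654
Terminal value at year 2: TV = D_2×(1+g_2)/(r−g_2) = 3414.92037/0.06 = 56915.33953
P_0 = D_1/(1+r)^1 + D_2/(1+r)^2 + TV/(1+r)^2
    = 2594.54877 + 2736.45663 + 47295.09214 = 52626.09754

$52626.10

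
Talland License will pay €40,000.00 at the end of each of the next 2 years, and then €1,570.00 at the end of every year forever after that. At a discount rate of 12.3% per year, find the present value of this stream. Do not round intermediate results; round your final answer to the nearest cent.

PV of 2-year annuity: €40,000.00 × [1 − (1+0.123)^−2] / 0.123 = 67336.48976
Perpetuity value at year 2: €1,570.00 / 0.123 = 12764.22764
PV of perpetuity: 12764.22764 / (1+0.123)^2 = 10121.27042
Total PV = 67336.48976 + 10121.27042 = 77457.76018

€77457.76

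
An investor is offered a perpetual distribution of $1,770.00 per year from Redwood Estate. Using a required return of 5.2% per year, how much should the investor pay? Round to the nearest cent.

$34038.46

Level perpetuity: PV = C / r = $1,770.00 / 0.052 = $34,038.46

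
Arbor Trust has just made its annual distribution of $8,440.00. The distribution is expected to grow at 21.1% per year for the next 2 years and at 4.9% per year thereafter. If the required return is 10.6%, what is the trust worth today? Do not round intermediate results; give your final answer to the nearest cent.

D_1 = 10220.84000
D_2 = 12377.43724
Terminal value at year 2: TV = D_2×(1+g_2)/(r−g_2) = 12983.93166/0.057 = 227788.27482
P_0 = D_1/(1+r)^1 + D_2/(1+r)^2 + TV/(1+r)^2
    = 9241.26582 + 10118.60119 + 186217.76568 = 205577.63269

$205577.63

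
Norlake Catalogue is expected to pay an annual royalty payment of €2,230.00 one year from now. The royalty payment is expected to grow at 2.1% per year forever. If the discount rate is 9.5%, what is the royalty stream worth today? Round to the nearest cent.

€30135.14

Growing perpetuity: P = D₁ / (r − g) = €2,230.0000 / (0.095 − 0.021) = €30,135.14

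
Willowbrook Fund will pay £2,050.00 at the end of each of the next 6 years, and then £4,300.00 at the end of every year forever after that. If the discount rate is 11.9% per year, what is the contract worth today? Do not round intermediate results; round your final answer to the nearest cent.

PV of 6-year annuity: £2,050.00 × [1 − (1+0.119)^−6] / 0.119 = 8452.30990
Perpetuity value at year 6: £4,300.00 / 0.119 = 36134.45378
PV of perpetuity: 36134.45378 / (1+0.119)^6 = 18405.21839
Total PV = 8452.30990 + 18405.21839 = 26857.52829

£26857.53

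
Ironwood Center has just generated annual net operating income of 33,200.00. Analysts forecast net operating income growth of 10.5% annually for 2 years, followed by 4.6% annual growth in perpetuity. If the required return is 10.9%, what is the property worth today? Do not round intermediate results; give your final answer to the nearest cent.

613297.38

D_1 = 36686.00000
D_2 = 40538.03000
Terminal value at year 2: TV = D_2×(1+g_2)/(r−g_2) = 42402.77938/0.063 = 673059.99016
P_0 = D_1/(1+r)^1 + D_2/(1+r)^2 + TV/(1+r)^2
    = 33080.25248 + 32960.93687 + 547256.18996 = 613297.37931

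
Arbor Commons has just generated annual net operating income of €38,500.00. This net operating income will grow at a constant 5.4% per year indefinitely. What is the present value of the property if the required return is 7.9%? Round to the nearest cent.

€1623160.00

D₁ = D₀ × (1 + g) = €38,500.00 × 1.054 = €40,579.0000
Growing perpetuity: P = D₁ / (r − g) = €40,579.0000 / (0.079 − 0.054) = €1,623,160.00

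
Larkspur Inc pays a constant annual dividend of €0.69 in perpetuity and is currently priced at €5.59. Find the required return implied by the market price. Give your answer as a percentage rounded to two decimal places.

P = C/r ⇒ r = C/P = €0.69/€5.59 = 0.123435

12.34%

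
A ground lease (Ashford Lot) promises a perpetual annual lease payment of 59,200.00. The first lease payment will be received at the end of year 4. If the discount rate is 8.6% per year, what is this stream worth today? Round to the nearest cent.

537444.69

Value at end of year 3: C / r = 59,200.00 / 0.086 = 688,372.0930
Discount to today: PV = 688,372.0930 / (1 + 0.086)^3 = 688,372.0930 / 1.280824 = 537,444.69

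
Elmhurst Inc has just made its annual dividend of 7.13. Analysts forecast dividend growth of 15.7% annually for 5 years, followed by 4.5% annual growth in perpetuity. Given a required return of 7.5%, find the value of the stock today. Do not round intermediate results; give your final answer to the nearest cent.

D_1 = 8.24941
D_2 = 9.54457
D_3 = 11.04306
D_4 = 12.77683
D_5 = 14.78279
Terminal value at year 5: TV = D_5×(1+g_2)/(r−g_2) = 15.44801/0.03 = 514.93375
P_0 = D_1/(1+r)^1 + D_2/(1+r)^2 + D_3/(1+r)^3 + D_4/(1+r)^4 + D_5/(1+r)^5 + TV/(1+r)^5
    = 7.67387 + 8.25923 + 8.88923 + 9.56729 + 10.29708 + 358.68155 = 403.36825

403.37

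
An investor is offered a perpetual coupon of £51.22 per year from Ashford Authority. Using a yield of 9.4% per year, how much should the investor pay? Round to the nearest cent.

£544.89

Level perpetuity: PV = C / r = £51.22 / 0.094 = £544.89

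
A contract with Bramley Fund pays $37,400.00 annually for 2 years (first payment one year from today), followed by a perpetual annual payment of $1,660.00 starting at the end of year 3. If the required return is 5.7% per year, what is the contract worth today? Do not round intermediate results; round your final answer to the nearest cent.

PV of 2-year annuity: $37,400.00 × [1 − (1+0.057)^−2] / 0.057 = 68858.24020
Perpetuity value at year 2: $1,660.00 / 0.057 = 29122.80702
PV of perpetuity: 29122.80702 / (1+0.057)^2 = 26066.53219
Total PV = 68858.24020 + 26066.53219 = 94924.77238

$94924.77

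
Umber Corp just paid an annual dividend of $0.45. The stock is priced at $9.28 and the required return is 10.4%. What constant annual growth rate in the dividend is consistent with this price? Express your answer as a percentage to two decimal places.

P = D₀(1+g)/(r−g) ⇒ P(r−g) = D₀(1+g) ⇒ g(P+D₀) = P·r − D₀
g = (P·r − D₀)/(P + D₀) = ($9.28×0.104 − $0.45) / ($9.28 + $0.45) = 0.052941

5.29%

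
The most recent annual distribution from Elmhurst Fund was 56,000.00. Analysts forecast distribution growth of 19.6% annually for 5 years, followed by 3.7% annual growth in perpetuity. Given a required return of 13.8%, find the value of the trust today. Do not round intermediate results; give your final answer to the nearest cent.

D_1 = 66976.00000
D_2 = 80103.29600
D_3 = 95803.54202
D_4 = 114581.03625
D_5 = 137038.91936
Terminal value at year 5: TV = D_5×(1+g_2)/(r−g_2) = 142109.35937/0.101 = 1407023.36012
P_0 = D_1/(1+r)^1 + D_2/(1+r)^2 + D_3/(1+r)^3 + D_4/(1+r)^4 + D_5/(1+r)^5 + TV/(1+r)^5
    = 58854.13005 + 61853.72543 + 65006.20002 + 68319.34554 + 71801.35084 + 737207.92896 = 1063042.68084

1063042.68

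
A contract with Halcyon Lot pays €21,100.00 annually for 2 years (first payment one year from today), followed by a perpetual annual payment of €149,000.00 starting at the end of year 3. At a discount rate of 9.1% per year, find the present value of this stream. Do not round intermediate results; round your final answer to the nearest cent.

PV of 2-year annuity: €21,100.00 × [1 − (1+0.091)^−2] / 0.091 = 37066.96150
Perpetuity value at year 2: €149,000.00 / 0.091 = 1637362.63736
PV of perpetuity: 1637362.63736 / (1+0.091)^2 = 1375610.16043
Total PV = 37066.96150 + 1375610.16043 = 1412677.12193

€1412677.12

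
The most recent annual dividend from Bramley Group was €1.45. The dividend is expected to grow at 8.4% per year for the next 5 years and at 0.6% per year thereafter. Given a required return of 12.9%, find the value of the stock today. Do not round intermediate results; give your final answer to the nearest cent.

D_1 = 1.57180
D_2 = 1.70383
D_3 = 1.84695
D_4 = 2.00210
D_5 = 2.17027
Terminal value at year 5: TV = D_5×(1+g_2)/(r−g_2) = 2.18329/0.123 = 17.75036
P_0 = D_1/(1+r)^1 + D_2/(1+r)^2 + D_3/(1+r)^3 + D_4/(1+r)^4 + D_5/(1+r)^5 + TV/(1+r)^5
    = 1.39221 + 1.33671 + 1.28344 + 1.23228 + 1.18316 + 9.67693 = 16.10473

€16.10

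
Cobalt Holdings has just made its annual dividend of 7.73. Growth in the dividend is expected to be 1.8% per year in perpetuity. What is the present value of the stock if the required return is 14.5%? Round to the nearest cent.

61.96

D₁ = D₀ × (1 + g) = 7.73 × 1.018 = 7.8691
Growing perpetuity: P = D₁ / (r − g) = 7.8691 / (0.145 − 0.018) = 61.96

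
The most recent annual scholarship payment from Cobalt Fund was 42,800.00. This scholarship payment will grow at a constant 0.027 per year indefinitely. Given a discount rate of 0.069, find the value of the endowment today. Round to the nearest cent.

1046561.90

D₁ = D₀ × (1 + g) = 42,800.00 × 1.027 = 43,955.6000
Growing perpetuity: P = D₁ / (r − g) = 43,955.6000 / (0.069 − 0.027) = 1,046,561.90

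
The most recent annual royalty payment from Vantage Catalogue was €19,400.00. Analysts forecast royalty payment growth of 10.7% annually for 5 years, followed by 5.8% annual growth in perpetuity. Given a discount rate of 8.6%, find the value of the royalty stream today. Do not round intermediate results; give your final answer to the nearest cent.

D_1 = 21475.80000
D_2 = 23773.71060
D_3 = 26317.49763
D_4 = 29133.46988
D_5 = 32250.75116
Terminal value at year 5: TV = D_5×(1+g_2)/(r−g_2) = 34121.29473/0.028 = 1218617.66877
P_0 = D_1/(1+r)^1 + D_2/(1+r)^2 + D_3/(1+r)^3 + D_4/(1+r)^4 + D_5/(1+r)^5 + TV/(1+r)^5
    = 19775.13812 + 20157.53030 + 20547.31679 + 20944.64060 + 21349.64746 + 806711.67904 = 909485.95231

€909485.95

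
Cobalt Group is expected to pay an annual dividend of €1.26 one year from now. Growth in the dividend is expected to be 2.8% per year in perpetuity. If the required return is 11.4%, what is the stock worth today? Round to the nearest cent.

€14.65

Growing perpetuity: P = D₁ / (r − g) = €1.2600 / (0.114 − 0.028) = €14.65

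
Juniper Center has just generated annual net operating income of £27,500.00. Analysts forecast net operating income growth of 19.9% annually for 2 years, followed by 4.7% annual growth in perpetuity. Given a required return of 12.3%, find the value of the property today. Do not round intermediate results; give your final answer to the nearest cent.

D_1 = 32972.50000
D_2 = 39534.02750
Terminal value at year 2: TV = D_2×(1+g_2)/(r−g_2) = 41392.12679/0.076 = 544633.24727
P_0 = D_1/(1+r)^1 + D_2/(1+r)^2 + TV/(1+r)^2
    = 29361.08638 + 31348.12339 + 431861.64720 = 492570.85696

£492570.86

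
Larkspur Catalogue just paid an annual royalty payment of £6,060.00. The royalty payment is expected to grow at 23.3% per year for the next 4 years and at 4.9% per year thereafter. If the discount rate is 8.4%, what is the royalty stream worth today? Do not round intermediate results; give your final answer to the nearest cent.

D_1 = 7471.98000
D_2 = 9212.95134
D_3 = 11359.56900
D_4 = 14006.34858
Terminal value at year 4: TV = D_4×(1+g_2)/(r−g_2) = 14692.65966/0.035 = 419790.27600
P_0 = D_1/(1+r)^1 + D_2/(1+r)^2 + D_3/(1+r)^3 + D_4/(1+r)^4 + TV/(1+r)^4
    = 6892.97048 + 7840.43598 + 8918.13428 + 10143.96639 + 304029.16419 = 337824.67133

£337824.67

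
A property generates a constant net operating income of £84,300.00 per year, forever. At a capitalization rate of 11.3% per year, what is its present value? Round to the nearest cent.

Level perpetuity: PV = C / r = £84,300.00 / 0.113 = £746,017.70

£746017.70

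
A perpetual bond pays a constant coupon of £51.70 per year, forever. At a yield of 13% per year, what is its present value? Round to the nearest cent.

£397.69

Level perpetuity: PV = C / r = £51.70 / 0.13 = £397.69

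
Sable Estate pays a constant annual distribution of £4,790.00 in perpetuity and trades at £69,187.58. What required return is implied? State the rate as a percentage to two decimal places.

P = C/r ⇒ r = C/P = £4,790.00/£69,187.58 = 0.069232

6.92%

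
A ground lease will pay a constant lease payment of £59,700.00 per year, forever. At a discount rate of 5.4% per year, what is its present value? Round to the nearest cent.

£1105555.56

Level perpetuity: PV = C / r = £59,700.00 / 0.054 = £1,105,555.56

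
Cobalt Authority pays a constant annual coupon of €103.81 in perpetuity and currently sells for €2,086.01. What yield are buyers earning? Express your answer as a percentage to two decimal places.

P = C/r ⇒ r = C/P = €103.81/€2,086.01 = 0.049765

4.98%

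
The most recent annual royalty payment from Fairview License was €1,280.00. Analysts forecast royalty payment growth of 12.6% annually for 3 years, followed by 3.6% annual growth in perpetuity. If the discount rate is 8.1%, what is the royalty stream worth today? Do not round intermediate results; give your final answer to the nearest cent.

€37472.58

D_1 = 1441.28000
D_2 = 1622.88128
D_3 = 1827.36432
Terminal value at year 3: TV = D_3×(1+g_2)/(r−g_2) = 1893.14944/0.045 = 42069.98749
P_0 = D_1/(1+r)^1 + D_2/(1+r)^2 + D_3/(1+r)^3 + TV/(1+r)^3
    = 1333.28400 + 1388.78611 + 1446.59866 + 33303.91588 = 37472.58465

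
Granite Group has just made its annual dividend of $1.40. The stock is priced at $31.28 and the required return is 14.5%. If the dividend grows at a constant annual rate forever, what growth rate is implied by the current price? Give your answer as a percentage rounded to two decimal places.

P = D₀(1+g)/(r−g) ⇒ P(r−g) = D₀(1+g) ⇒ g(P+D₀) = P·r − D₀
g = (P·r − D₀)/(P + D₀) = ($31.28×0.145 − $1.40) / ($31.28 + $1.40) = 0.095949

9.59%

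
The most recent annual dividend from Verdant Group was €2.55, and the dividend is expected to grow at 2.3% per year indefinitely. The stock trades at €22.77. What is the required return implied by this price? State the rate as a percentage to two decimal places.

D₁ = €2.55 × 1.023 = €2.6087
P = D₁/(r − g) ⇒ r = D₁/P + g = €2.6087/€22.77 + 0.023 = 0.114565 + 0.023 = 0.137565

13.76%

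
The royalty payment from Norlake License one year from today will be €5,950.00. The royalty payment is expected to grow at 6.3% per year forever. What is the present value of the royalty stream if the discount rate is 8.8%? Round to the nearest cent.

Growing perpetuity: P = D₁ / (r − g) = €5,950.0000 / (0.088 − 0.063) = €238,000.00

€238000.00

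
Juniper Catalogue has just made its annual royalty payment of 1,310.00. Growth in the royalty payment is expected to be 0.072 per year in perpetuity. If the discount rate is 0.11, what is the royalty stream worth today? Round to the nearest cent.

36955.79

D₁ = D₀ × (1 + g) = 1,310.00 × 1.072 = 1,404.3200
Growing perpetuity: P = D₁ / (r − g) = 1,404.3200 / (0.11 − 0.072) = 36,955.79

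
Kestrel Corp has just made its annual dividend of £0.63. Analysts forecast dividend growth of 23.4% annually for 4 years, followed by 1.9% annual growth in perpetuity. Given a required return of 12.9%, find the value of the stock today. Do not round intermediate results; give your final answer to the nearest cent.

D_1 = 0.77742
D_2 = 0.95934
D_3 = 1.18382
D_4 = 1.46084
Terminal value at year 4: TV = D_4×(1+g_2)/(r−g_2) = 1.48859/0.11 = 13.53264
P_0 = D_1/(1+r)^1 + D_2/(1+r)^2 + D_3/(1+r)^3 + D_4/(1+r)^4 + TV/(1+r)^4
    = 0.68859 + 0.75263 + 0.82263 + 0.89914 + 8.32927 = 11.49226

£11.49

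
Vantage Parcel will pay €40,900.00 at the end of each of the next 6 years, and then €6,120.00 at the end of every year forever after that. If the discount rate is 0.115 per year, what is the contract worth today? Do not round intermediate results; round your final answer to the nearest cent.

€198260.22

PV of 6-year annuity: €40,900.00 × [1 − (1+0.115)^−6] / 0.115 = 170565.02596
Perpetuity value at year 6: €6,120.00 / 0.115 = 53217.39130
PV of perpetuity: 53217.39130 / (1+0.115)^6 = 27695.19182
Total PV = 170565.02596 + 27695.19182 = 198260.21778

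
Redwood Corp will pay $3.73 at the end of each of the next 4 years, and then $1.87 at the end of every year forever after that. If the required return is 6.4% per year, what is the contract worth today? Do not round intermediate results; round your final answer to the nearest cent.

PV of 4-year annuity: $3.73 × [1 − (1+0.064)^−4] / 0.064 = 12.80733
Perpetuity value at year 4: $1.87 / 0.064 = 29.21875
PV of perpetuity: 29.21875 / (1+0.064)^4 = 22.79791
Total PV = 12.80733 + 22.79791 = 35.60525

$35.61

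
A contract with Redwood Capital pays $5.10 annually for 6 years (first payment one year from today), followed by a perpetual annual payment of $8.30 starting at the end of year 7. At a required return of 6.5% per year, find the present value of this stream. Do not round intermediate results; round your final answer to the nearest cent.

$112.20

PV of 6-year annuity: $5.10 × [1 − (1+0.065)^−6] / 0.065 = 24.68917
Perpetuity value at year 6: $8.30 / 0.065 = 127.69231
PV of perpetuity: 127.69231 / (1+0.065)^6 = 87.51190
Total PV = 24.68917 + 87.51190 = 112.20106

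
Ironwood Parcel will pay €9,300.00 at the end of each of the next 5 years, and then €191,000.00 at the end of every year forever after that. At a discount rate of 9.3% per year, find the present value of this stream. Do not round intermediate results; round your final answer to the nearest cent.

€1352481.07

PV of 5-year annuity: €9,300.00 × [1 − (1+0.093)^−5] / 0.093 = 35893.92456
Perpetuity value at year 5: €191,000.00 / 0.093 = 2053763.44086
PV of perpetuity: 2053763.44086 / (1+0.093)^5 = 1316587.14066
Total PV = 35893.92456 + 1316587.14066 = 1352481.06522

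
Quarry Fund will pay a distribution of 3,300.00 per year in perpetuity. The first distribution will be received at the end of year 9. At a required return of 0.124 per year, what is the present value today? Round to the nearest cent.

10446.28

Value at end of year 8: C / r = 3,300.00 / 0.124 = 26,612.9032
Discount to today: PV = 26,612.9032 / (1 + 0.124)^8 = 26,612.9032 / 2.547596 = 10,446.28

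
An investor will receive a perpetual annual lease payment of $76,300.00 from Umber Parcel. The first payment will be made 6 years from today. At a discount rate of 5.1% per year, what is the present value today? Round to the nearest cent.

Value at end of year 5: C / r = $76,300.00 / 0.051 = $1,496,078.4314
Discount to today: PV = $1,496,078.4314 / (1 + 0.051)^5 = $1,496,078.4314 / 1.282371 = $1,166,650.53

$1166650.53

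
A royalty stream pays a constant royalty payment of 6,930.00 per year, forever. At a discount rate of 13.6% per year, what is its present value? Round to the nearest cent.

50955.88

Level perpetuity: PV = C / r = 6,930.00 / 0.136 = 50,955.88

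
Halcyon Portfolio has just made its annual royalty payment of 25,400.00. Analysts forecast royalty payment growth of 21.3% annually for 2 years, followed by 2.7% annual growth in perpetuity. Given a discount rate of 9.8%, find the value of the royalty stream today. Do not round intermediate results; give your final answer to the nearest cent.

507456.54

D_1 = 30810.20000
D_2 = 37372.77260
Terminal value at year 2: TV = D_2×(1+g_2)/(r−g_2) = 38381.83746/0.071 = 540589.26000
P_0 = D_1/(1+r)^1 + D_2/(1+r)^2 + TV/(1+r)^2
    = 28060.29144 + 30999.21085 + 448397.03584 = 507456.53814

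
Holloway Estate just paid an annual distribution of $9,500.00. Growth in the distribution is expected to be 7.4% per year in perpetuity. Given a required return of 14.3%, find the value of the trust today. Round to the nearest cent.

$147869.57

D₁ = D₀ × (1 + g) = $9,500.00 × 1.074 = $10,203.0000
Growing perpetuity: P = D₁ / (r − g) = $10,203.0000 / (0.143 − 0.074) = $147,869.57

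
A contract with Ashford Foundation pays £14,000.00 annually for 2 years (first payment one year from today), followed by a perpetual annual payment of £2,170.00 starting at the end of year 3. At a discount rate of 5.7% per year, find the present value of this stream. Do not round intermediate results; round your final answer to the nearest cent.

PV of 2-year annuity: £14,000.00 × [1 − (1+0.057)^−2] / 0.057 = 25775.81184
Perpetuity value at year 2: £2,170.00 / 0.057 = 38070.17544
PV of perpetuity: 38070.17544 / (1+0.057)^2 = 34074.92460
Total PV = 25775.81184 + 34074.92460 = 59850.73644

£59850.74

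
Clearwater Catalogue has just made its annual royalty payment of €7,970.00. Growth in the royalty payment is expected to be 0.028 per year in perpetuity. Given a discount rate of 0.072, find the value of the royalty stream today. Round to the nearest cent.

€186208.18

D₁ = D₀ × (1 + g) = €7,970.00 × 1.028 = €8,193.1600
Growing perpetuity: P = D₁ / (r − g) = €8,193.1600 / (0.072 − 0.028) = €186,208.18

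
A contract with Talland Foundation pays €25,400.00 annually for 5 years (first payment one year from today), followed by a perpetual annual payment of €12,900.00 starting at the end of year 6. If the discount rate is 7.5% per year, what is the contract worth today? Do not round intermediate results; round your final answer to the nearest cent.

PV of 5-year annuity: €25,400.00 × [1 − (1+0.075)^−5] / 0.075 = 102765.47651
Perpetuity value at year 5: €12,900.00 / 0.075 = 172000.00000
PV of perpetuity: 172000.00000 / (1+0.075)^5 = 119808.08476
Total PV = 102765.47651 + 119808.08476 = 222573.56127

€222573.56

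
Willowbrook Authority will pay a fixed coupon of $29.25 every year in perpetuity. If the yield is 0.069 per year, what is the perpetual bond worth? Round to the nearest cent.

$423.91

Level perpetuity: PV = C / r = $29.25 / 0.069 = $423.91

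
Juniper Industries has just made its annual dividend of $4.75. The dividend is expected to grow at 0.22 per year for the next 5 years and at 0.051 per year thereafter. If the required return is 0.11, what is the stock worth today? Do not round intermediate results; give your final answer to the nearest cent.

$167.53

D_1 = 5.79500
D_2 = 7.06990
D_3 = 8.62528
D_4 = 10.52284
D_5 = 12.83786
Terminal value at year 5: TV = D_5×(1+g_2)/(r−g_2) = 13.49259/0.059 = 228.68805
P_0 = D_1/(1+r)^1 + D_2/(1+r)^2 + D_3/(1+r)^3 + D_4/(1+r)^4 + D_5/(1+r)^5 + TV/(1+r)^5
    = 5.22072 + 5.73809 + 6.30673 + 6.93172 + 7.61865 + 135.71523 = 167.53113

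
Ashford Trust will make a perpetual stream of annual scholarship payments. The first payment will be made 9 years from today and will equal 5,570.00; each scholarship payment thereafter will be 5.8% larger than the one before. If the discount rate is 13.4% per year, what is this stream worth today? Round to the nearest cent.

Value at end of year 8: C₁ / (r − g) = 5,570.00 / (0.134 − 0.058) = 73,289.4737
Discount to today: PV = 73,289.4737 / (1 + 0.134)^8 = 73,289.4737 / 2.734667 = 26,800.15

26800.15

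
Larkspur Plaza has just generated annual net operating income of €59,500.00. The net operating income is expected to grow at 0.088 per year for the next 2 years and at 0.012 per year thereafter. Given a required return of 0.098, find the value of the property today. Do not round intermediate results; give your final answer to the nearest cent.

€804846.70

D_1 = 64736.00000
D_2 = 70432.76800
Terminal value at year 2: TV = D_2×(1+g_2)/(r−g_2) = 71277.96122/0.086 = 828813.50251
P_0 = D_1/(1+r)^1 + D_2/(1+r)^2 + TV/(1+r)^2
    = 58958.10565 + 58421.14658 + 687467.44579 = 804846.69801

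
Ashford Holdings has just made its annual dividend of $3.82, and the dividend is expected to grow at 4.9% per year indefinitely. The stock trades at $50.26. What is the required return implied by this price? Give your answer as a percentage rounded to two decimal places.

D₁ = $3.82 × 1.049 = $4.0072
P = D₁/(r − g) ⇒ r = D₁/P + g = $4.0072/$50.26 + 0.049 = 0.079729 + 0.049 = 0.128729

12.87%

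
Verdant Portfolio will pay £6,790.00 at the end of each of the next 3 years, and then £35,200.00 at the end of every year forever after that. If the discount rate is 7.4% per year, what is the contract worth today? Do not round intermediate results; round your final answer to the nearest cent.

PV of 3-year annuity: £6,790.00 × [1 − (1+0.074)^−3] / 0.074 = 17689.67898
Perpetuity value at year 3: £35,200.00 / 0.074 = 475675.67568
PV of perpetuity: 475675.67568 / (1+0.074)^3 = 383970.71249
Total PV = 17689.67898 + 383970.71249 = 401660.39147

£401660.39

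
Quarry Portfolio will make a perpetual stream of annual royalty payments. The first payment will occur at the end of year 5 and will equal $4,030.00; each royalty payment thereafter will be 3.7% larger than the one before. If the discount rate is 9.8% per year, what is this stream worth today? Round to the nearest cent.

Value at end of year 4: C₁ / (r − g) = $4,030.00 / (0.098 − 0.037) = $66,065.5738
Discount to today: PV = $66,065.5738 / (1 + 0.098)^4 = $66,065.5738 / 1.453481 = $45,453.35

$45453.35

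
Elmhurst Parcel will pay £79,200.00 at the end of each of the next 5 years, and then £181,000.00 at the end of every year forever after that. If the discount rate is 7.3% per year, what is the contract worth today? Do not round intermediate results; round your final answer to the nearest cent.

£2065383.44

PV of 5-year annuity: £79,200.00 × [1 − (1+0.073)^−5] / 0.073 = 322143.75375
Perpetuity value at year 5: £181,000.00 / 0.073 = 2479452.05479
PV of perpetuity: 2479452.05479 / (1+0.073)^5 = 1743239.68828
Total PV = 322143.75375 + 1743239.68828 = 2065383.44203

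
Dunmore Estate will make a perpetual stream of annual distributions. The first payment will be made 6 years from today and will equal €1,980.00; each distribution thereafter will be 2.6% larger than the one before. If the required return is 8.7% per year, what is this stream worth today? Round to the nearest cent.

€21388.86

Value at end of year 5: C₁ / (r − g) = €1,980.00 / (0.087 − 0.026) = €32,459.0164
Discount to today: PV = €32,459.0164 / (1 + 0.087)^5 = €32,459.0164 / 1.517566 = €21,388.86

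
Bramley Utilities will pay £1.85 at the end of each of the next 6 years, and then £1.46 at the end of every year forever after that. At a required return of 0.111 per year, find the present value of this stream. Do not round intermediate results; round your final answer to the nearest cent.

£14.80

PV of 6-year annuity: £1.85 × [1 − (1+0.111)^−6] / 0.111 = 7.80400
Perpetuity value at year 6: £1.46 / 0.111 = 13.15315
PV of perpetuity: 13.15315 / (1+0.111)^6 = 6.99432
Total PV = 7.80400 + 6.99432 = 14.79832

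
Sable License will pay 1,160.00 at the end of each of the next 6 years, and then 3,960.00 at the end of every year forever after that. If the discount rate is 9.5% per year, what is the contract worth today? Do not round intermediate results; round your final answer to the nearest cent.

29308.70

PV of 6-year annuity: 1,160.00 × [1 − (1+0.095)^−6] / 0.095 = 5126.99744
Perpetuity value at year 6: 3,960.00 / 0.095 = 41684.21053
PV of perpetuity: 41684.21053 / (1+0.095)^6 = 24181.70204
Total PV = 5126.99744 + 24181.70204 = 29308.69947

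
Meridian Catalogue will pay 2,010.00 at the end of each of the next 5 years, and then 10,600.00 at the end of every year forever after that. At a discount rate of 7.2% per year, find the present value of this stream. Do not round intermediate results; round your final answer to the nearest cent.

PV of 5-year annuity: 2,010.00 × [1 − (1+0.072)^−5] / 0.072 = 8197.45112
Perpetuity value at year 5: 10,600.00 / 0.072 = 147222.22222
PV of perpetuity: 147222.22222 / (1+0.072)^5 = 103991.88298
Total PV = 8197.45112 + 103991.88298 = 112189.33410

112189.33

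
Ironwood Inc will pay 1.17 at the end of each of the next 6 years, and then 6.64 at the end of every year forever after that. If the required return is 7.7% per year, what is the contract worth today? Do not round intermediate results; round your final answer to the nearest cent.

60.71

PV of 6-year annuity: 1.17 × [1 − (1+0.077)^−6] / 0.077 = 5.45835
Perpetuity value at year 6: 6.64 / 0.077 = 86.23377
PV of perpetuity: 86.23377 / (1+0.077)^6 = 55.25647
Total PV = 5.45835 + 55.25647 = 60.71482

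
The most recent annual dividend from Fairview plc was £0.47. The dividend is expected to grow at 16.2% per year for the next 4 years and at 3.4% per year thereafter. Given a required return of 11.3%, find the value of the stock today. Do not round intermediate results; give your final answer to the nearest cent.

D_1 = 0.54614
D_2 = 0.63461
D_3 = 0.73742
D_4 = 0.85688
Terminal value at year 4: TV = D_4×(1+g_2)/(r−g_2) = 0.88602/0.079 = 11.21543
P_0 = D_1/(1+r)^1 + D_2/(1+r)^2 + D_3/(1+r)^3 + D_4/(1+r)^4 + TV/(1+r)^4
    = 0.49069 + 0.51229 + 0.53485 + 0.55840 + 7.30862 = 9.40485

£9.40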